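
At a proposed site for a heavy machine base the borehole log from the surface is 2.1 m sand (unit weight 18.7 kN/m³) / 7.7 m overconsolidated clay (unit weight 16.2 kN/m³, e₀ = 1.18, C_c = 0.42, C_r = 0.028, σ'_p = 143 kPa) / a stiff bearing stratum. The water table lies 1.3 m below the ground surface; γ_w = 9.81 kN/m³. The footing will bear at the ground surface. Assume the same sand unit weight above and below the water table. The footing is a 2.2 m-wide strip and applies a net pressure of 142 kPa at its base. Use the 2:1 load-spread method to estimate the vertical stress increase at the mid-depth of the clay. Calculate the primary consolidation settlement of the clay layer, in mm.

S_c ≈ 22.4 mm

Mid-depth of clay below the ground surface: z = 2.1 + 7.7/2 = 5.95 m.
Total vertical stress at mid-clay: σ_v = 18.7×2.1 + 16.2×3.85 = 101.64 kPa.
Pore pressure: u = 9.81×(5.95 − 1.3) = 45.617 kPa.
Initial effective stress: σ'_0 = σ_v − u = 101.64 − 45.617 = 56.023 kPa.
Stress increase at mid-clay by the 2:1 spreading method:
Δσ = qB/(B+z) = 142×2.2/(2.2+5.95) = 38.331 kPa
Final effective stress: σ'_f = 56.023 + 38.331 = 94.354 kPa.
σ'_f = 94.354 ≤ σ'_p = 143 kPa, so the clay remains overconsolidated and only the recompression index applies:
S_c = C_r·H/(1+e₀)·log₁₀(σ'_f/σ'_0) = 0.028×7.7/2.18×log₁₀(94.354/56.023)
    = 0.098899 × 0.22639 = 0.02239 m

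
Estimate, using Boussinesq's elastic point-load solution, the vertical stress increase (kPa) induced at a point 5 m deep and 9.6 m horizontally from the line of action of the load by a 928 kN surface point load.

Boussinesq vertical stress below a point load on an elastic half-space:
Δσ_z = 3P/(2πz²) · [1 + (r/z)²]^(−5/2)
r/z = 9.6/5 = 1.92; [1+(r/z)²]^(−5/2) = 0.021033.
Δσ_z = 3×928/(2π×5²) × 0.021033 = 17.723 × 0.021033 = 0.3728 kPa

Δσ_z ≈ 0.373 kPa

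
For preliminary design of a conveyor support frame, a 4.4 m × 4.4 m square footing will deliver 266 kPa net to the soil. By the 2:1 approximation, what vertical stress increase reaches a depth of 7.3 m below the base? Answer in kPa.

By the 2:1 method the load spreads at 1 horizontal : 2 vertical, so at depth z the loaded area has grown by z in each plan dimension:
Δσ = qBL/((B+z)(L+z)) = 266×4.4×4.4/((4.4+7.3)(4.4+7.3)) = 37.62 kPa

Δσ_z ≈ 37.6 kPa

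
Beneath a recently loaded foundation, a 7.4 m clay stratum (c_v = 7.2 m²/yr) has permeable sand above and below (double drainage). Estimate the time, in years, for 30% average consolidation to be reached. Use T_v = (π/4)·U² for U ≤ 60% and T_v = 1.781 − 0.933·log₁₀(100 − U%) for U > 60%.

t ≈ 0.134 years

Drainage path length: H_d = H/2 = 3.7 m (double drainage).
U ≤ 60%: T_v = (π/4)·U² = (π/4)×0.3² = 0.070686.
t = T_v·H_d²/c_v = 0.070686×3.7²/7.2 = 0.1344 years.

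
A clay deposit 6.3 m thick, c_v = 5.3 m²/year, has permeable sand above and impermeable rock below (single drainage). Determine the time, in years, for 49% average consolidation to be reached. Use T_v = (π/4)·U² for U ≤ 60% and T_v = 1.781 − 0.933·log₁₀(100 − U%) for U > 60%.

Drainage path length: H_d = H = 6.3 m (single drainage).
U ≤ 60%: T_v = (π/4)·U² = (π/4)×0.49² = 0.18857.
t = T_v·H_d²/c_v = 0.18857×6.3²/5.3 = 1.412 years.

t ≈ 1.41 years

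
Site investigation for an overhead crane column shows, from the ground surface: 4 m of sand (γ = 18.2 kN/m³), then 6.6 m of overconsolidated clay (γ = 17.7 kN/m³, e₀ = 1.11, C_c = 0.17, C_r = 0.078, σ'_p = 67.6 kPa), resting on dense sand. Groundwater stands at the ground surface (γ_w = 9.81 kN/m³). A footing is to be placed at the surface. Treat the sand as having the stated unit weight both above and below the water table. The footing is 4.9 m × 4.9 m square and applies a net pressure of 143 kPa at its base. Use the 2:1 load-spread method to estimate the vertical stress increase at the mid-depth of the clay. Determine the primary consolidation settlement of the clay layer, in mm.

S_c ≈ 59.8 mm

Mid-depth of clay below the ground surface: z = 4 + 6.6/2 = 7.3 m.
Total vertical stress at mid-clay: σ_v = 18.2×4 + 17.7×3.3 = 131.21 kPa.
Pore pressure: u = 9.81×(7.3 − 0) = 71.613 kPa.
Initial effective stress: σ'_0 = σ_v − u = 131.21 − 71.613 = 59.597 kPa.
Stress increase at mid-clay by the 2:1 spreading method:
Δσ = qBL/((B+z)(L+z)) = 143×4.9×4.9/((4.9+7.3)(4.9+7.3)) = 23.068 kPa
Final effective stress: σ'_f = 59.597 + 23.068 = 82.665 kPa.
σ'_f = 82.665 > σ'_p = 67.6 kPa, so the stress path crosses the preconsolidation pressure — recompression up to σ'_p, then virgin compression beyond:
S_c = H/(1+e₀)·[C_r·log₁₀(σ'_p/σ'_0) + C_c·log₁₀(σ'_f/σ'_p)]
    = 6.6/2.11 × [0.078×log₁₀(67.6/59.597) + 0.17×log₁₀(82.665/67.6)]
    = 3.128 × [0.0042683 + 0.014854] = 0.05981 m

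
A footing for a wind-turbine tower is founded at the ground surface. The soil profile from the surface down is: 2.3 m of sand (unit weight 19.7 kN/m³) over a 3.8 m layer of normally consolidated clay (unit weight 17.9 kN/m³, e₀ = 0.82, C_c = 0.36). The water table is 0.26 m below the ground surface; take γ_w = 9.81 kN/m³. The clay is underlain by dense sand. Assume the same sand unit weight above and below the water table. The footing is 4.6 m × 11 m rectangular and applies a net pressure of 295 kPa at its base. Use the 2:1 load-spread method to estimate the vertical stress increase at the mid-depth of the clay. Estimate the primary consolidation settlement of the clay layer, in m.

Mid-depth of clay below the ground surface: z = 2.3 + 3.8/2 = 4.2 m.
Total vertical stress at mid-clay: σ_v = 19.7×2.3 + 17.9×1.9 = 79.32 kPa.
Pore pressure: u = 9.81×(4.2 − 0.26) = 38.651 kPa.
Initial effective stress: σ'_0 = σ_v − u = 79.32 − 38.651 = 40.669 kPa.
Stress increase at mid-clay by the 2:1 spreading method:
Δσ = qBL/((B+z)(L+z)) = 295×4.6×11/((4.6+4.2)(11+4.2)) = 111.6 kPa
Final effective stress: σ'_f = σ'_0 + Δσ = 40.669 + 111.6 = 152.27 kPa.
Normally consolidated clay, so the full stress increment lies on the virgin compression line:
S_c = C_c·H/(1+e₀)·log₁₀(σ'_f/σ'_0) = 0.36×3.8/(1+0.82)×log₁₀(152.27/40.669)
    = 0.75165 × 0.57335 = 0.431 m

S_c ≈ 0.431 m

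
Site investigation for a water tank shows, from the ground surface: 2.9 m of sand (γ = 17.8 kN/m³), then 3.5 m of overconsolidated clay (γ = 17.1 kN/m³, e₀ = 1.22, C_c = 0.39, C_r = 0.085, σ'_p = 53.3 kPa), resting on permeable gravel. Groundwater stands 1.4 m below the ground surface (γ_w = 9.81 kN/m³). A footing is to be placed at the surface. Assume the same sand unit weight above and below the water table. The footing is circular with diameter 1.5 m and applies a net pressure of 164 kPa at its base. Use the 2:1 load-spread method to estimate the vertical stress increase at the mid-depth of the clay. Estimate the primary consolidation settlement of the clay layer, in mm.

S_c ≈ 33.1 mm

Mid-depth of clay below the ground surface: z = 2.9 + 3.5/2 = 4.65 m.
Total vertical stress at mid-clay: σ_v = 17.8×2.9 + 17.1×1.75 = 81.545 kPa.
Pore pressure: u = 9.81×(4.65 − 1.4) = 31.883 kPa.
Initial effective stress: σ'_0 = σ_v − u = 81.545 − 31.883 = 49.662 kPa.
Stress increase at mid-clay by the 2:1 spreading method:
Δσ ≈ qD²/(D+z)² = 164×1.5²/(1.5+4.65)² = 9.7561 kPa
Final effective stress: σ'_f = 49.662 + 9.7561 = 59.418 kPa.
σ'_f = 59.418 > σ'_p = 53.3 kPa, so the stress path crosses the preconsolidation pressure — recompression up to σ'_p, then virgin compression beyond:
S_c = H/(1+e₀)·[C_r·log₁₀(σ'_p/σ'_0) + C_c·log₁₀(σ'_f/σ'_p)]
    = 3.5/2.22 × [0.085×log₁₀(53.3/49.662) + 0.39×log₁₀(59.418/53.3)]
    = 1.5766 × [0.0026098 + 0.018404] = 0.03313 m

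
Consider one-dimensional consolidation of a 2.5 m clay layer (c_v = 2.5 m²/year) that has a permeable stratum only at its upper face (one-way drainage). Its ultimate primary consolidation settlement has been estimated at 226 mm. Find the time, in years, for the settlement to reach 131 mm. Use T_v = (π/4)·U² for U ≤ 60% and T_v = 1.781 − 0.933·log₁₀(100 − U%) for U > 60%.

t ≈ 0.66 years

Drainage path length: H_d = H = 2.5 m (single drainage).
U = S(t)/S_ult = 131/226 = 0.5796.
U ≤ 60%: T_v = (π/4)·U² = (π/4)×0.57965² = 0.26389.
t = T_v·H_d²/c_v = 0.26389×2.5²/2.5 = 0.6597 years.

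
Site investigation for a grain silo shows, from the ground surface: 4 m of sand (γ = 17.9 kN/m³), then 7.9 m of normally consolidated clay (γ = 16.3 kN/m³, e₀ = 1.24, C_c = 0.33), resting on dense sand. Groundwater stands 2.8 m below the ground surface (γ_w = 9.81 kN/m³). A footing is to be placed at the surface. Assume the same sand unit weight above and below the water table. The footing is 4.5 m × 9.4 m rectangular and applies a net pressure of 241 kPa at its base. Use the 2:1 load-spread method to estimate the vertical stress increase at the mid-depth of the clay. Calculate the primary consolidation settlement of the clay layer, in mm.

S_c ≈ 222 mm

Mid-depth of clay below the ground surface: z = 4 + 7.9/2 = 7.95 m.
Total vertical stress at mid-clay: σ_v = 17.9×4 + 16.3×3.95 = 135.99 kPa.
Pore pressure: u = 9.81×(7.95 − 2.8) = 50.522 kPa.
Initial effective stress: σ'_0 = σ_v − u = 135.99 − 50.522 = 85.468 kPa.
Stress increase at mid-clay by the 2:1 spreading method:
Δσ = qBL/((B+z)(L+z)) = 241×4.5×9.4/((4.5+7.95)(9.4+7.95)) = 47.194 kPa
Final effective stress: σ'_f = σ'_0 + Δσ = 85.468 + 47.194 = 132.66 kPa.
Normally consolidated clay, so the full stress increment lies on the virgin compression line:
S_c = C_c·H/(1+e₀)·log₁₀(σ'_f/σ'_0) = 0.33×7.9/(1+1.24)×log₁₀(132.66/85.468)
    = 1.1638 × 0.19094 = 0.2222 m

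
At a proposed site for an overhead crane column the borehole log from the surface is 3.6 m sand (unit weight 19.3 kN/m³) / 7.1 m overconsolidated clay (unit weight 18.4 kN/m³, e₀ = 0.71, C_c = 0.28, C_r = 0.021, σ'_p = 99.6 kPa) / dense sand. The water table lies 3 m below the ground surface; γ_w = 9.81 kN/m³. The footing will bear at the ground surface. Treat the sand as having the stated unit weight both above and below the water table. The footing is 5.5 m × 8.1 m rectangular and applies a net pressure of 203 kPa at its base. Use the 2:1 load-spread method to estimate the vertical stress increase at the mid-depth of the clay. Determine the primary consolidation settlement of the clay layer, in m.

Mid-depth of clay below the ground surface: z = 3.6 + 7.1/2 = 7.15 m.
Total vertical stress at mid-clay: σ_v = 19.3×3.6 + 18.4×3.55 = 134.8 kPa.
Pore pressure: u = 9.81×(7.15 − 3) = 40.712 kPa.
Initial effective stress: σ'_0 = σ_v − u = 134.8 − 40.712 = 94.088 kPa.
Stress increase at mid-clay by the 2:1 spreading method:
Δσ = qBL/((B+z)(L+z)) = 203×5.5×8.1/((5.5+7.15)(8.1+7.15)) = 46.88 kPa
Final effective stress: σ'_f = 94.088 + 46.88 = 140.97 kPa.
σ'_f = 140.97 > σ'_p = 99.6 kPa, so the stress path crosses the preconsolidation pressure — recompression up to σ'_p, then virgin compression beyond:
S_c = H/(1+e₀)·[C_r·log₁₀(σ'_p/σ'_0) + C_c·log₁₀(σ'_f/σ'_p)]
    = 7.1/1.71 × [0.021×log₁₀(99.6/94.088) + 0.28×log₁₀(140.97/99.6)]
    = 4.152 × [0.00051923 + 0.042243] = 0.1775 m

S_c ≈ 0.178 m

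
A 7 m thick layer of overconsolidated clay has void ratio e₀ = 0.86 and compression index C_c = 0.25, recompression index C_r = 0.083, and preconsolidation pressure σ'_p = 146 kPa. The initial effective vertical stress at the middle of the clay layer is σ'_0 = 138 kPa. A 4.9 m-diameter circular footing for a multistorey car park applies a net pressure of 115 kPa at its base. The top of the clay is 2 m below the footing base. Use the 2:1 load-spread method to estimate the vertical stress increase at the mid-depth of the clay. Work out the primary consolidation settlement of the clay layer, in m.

Mid-depth of clay below the footing base: z = 2 + 7/2 = 5.5 m.
Stress increase at mid-clay by the 2:1 spreading method:
Δσ ≈ qD²/(D+z)² = 115×4.9²/(4.9+5.5)² = 25.528 kPa
Final effective stress: σ'_f = 138 + 25.528 = 163.53 kPa.
σ'_f = 163.53 > σ'_p = 146 kPa, so the stress path crosses the preconsolidation pressure — recompression up to σ'_p, then virgin compression beyond:
S_c = H/(1+e₀)·[C_r·log₁₀(σ'_p/σ'_0) + C_c·log₁₀(σ'_f/σ'_p)]
    = 7/1.86 × [0.083×log₁₀(146/138) + 0.25×log₁₀(163.53/146)]
    = 3.7634 × [0.0020313 + 0.012311] = 0.05398 m

S_c ≈ 0.054 m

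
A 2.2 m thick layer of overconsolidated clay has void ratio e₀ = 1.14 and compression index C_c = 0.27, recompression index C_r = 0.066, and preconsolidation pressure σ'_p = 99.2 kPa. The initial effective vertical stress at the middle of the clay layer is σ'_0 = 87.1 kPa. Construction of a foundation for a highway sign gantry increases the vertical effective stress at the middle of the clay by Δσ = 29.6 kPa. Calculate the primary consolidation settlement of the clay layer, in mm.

Final effective stress: σ'_f = 87.1 + 29.6 = 116.7 kPa.
σ'_f = 116.7 > σ'_p = 99.2 kPa, so the stress path crosses the preconsolidation pressure — recompression up to σ'_p, then virgin compression beyond:
S_c = H/(1+e₀)·[C_r·log₁₀(σ'_p/σ'_0) + C_c·log₁₀(σ'_f/σ'_p)]
    = 2.2/2.14 × [0.066×log₁₀(99.2/87.1) + 0.27×log₁₀(116.7/99.2)]
    = 1.028 × [0.0037286 + 0.019051] = 0.02342 m

S_c ≈ 23.4 mm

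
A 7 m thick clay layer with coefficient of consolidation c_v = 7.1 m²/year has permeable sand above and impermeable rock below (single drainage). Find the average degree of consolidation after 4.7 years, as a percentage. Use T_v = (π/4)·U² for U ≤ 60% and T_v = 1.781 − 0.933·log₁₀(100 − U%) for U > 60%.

Drainage path length: H_d = H = 7 m (single drainage).
T_v = c_v·t/H_d² = 7.1×4.7/7² = 0.68102.
T_v = 0.68102 corresponds to the U > 60% branch:
U = 1 − 10^((1.781 − T_v)/0.933)/100 = 0.849

U ≈ 84.9 %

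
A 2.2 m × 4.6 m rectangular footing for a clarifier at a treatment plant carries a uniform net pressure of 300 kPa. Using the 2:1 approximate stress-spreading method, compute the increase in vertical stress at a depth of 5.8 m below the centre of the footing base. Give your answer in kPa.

Δσ_z ≈ 36.5 kPa

By the 2:1 method the load spreads at 1 horizontal : 2 vertical, so at depth z the loaded area has grown by z in each plan dimension:
Δσ = qBL/((B+z)(L+z)) = 300×2.2×4.6/((2.2+5.8)(4.6+5.8)) = 36.49 kPa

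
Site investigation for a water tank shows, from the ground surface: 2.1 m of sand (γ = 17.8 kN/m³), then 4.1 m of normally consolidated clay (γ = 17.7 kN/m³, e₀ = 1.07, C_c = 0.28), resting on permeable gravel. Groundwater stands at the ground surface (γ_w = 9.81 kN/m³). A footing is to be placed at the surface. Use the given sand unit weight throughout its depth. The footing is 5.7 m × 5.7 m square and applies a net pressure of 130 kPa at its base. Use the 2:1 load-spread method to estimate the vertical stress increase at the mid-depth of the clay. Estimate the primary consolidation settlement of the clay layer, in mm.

S_c ≈ 203 mm

Mid-depth of clay below the ground surface: z = 2.1 + 4.1/2 = 4.15 m.
Total vertical stress at mid-clay: σ_v = 17.8×2.1 + 17.7×2.05 = 73.665 kPa.
Pore pressure: u = 9.81×(4.15 − 0) = 40.712 kPa.
Initial effective stress: σ'_0 = σ_v − u = 73.665 − 40.712 = 32.953 kPa.
Stress increase at mid-clay by the 2:1 spreading method:
Δσ = qBL/((B+z)(L+z)) = 130×5.7×5.7/((5.7+4.15)(5.7+4.15)) = 43.533 kPa
Final effective stress: σ'_f = σ'_0 + Δσ = 32.953 + 43.533 = 76.486 kPa.
Normally consolidated clay, so the full stress increment lies on the virgin compression line:
S_c = C_c·H/(1+e₀)·log₁₀(σ'_f/σ'_0) = 0.28×4.1/(1+1.07)×log₁₀(76.486/32.953)
    = 0.55459 × 0.36569 = 0.2028 m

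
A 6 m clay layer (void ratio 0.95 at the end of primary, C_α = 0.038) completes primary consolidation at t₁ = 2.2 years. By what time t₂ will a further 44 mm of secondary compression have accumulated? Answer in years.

S_s = C_α·H/(1+e_p)·log₁₀(t₂/t₁) ⇒ log₁₀(t₂/t₁) = S_s·(1+e_p)/(C_α·H).
log₁₀(t₂/t₁) = 0.044 × (1+0.95) / (0.038×6) = 0.3763
t₂ = t₁ × 10^0.3763 = 2.2 × 2.379 = 5.233 years

t₂ ≈ 5.23 years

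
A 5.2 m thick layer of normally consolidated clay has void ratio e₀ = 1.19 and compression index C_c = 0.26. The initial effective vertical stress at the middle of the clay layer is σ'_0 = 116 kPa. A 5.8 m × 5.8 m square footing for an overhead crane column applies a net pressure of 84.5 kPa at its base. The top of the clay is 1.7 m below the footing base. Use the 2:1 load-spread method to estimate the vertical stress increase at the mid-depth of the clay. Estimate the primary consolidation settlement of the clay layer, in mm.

Mid-depth of clay below the footing base: z = 1.7 + 5.2/2 = 4.3 m.
Stress increase at mid-clay by the 2:1 spreading method:
Δσ = qBL/((B+z)(L+z)) = 84.5×5.8×5.8/((5.8+4.3)(5.8+4.3)) = 27.866 kPa
Final effective stress: σ'_f = σ'_0 + Δσ = 116 + 27.866 = 143.87 kPa.
Normally consolidated clay, so the full stress increment lies on the virgin compression line:
S_c = C_c·H/(1+e₀)·log₁₀(σ'_f/σ'_0) = 0.26×5.2/(1+1.19)×log₁₀(143.87/116)
    = 0.61735 × 0.093512 = 0.05773 m

S_c ≈ 57.7 mm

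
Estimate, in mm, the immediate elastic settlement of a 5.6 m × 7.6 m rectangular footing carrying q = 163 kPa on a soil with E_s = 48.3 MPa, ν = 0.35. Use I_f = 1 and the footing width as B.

S_e ≈ 16.6 mm

Immediate (elastic) settlement: S_e = q·B·(1−ν²)/E_s · I_f.
E_s = 48.3 MPa = 48300 kPa.
S_e = 163 × 5.6 × (1 − 0.35²) / 48300 × 1
    = 163 × 5.6 × 0.8775 / 48300 × 1
    = 0.01658 m = 16.58 mm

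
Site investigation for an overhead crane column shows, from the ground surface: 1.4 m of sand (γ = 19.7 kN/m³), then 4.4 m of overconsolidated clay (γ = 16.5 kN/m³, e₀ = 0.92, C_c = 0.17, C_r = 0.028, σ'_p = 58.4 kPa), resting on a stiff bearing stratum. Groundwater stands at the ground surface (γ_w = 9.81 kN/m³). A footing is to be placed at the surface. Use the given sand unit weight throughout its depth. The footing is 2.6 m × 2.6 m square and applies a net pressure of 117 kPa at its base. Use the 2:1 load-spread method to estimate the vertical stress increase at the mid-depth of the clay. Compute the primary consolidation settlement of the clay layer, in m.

S_c ≈ 0.0151 m

Mid-depth of clay below the ground surface: z = 1.4 + 4.4/2 = 3.6 m.
Total vertical stress at mid-clay: σ_v = 19.7×1.4 + 16.5×2.2 = 63.88 kPa.
Pore pressure: u = 9.81×(3.6 − 0) = 35.316 kPa.
Initial effective stress: σ'_0 = σ_v − u = 63.88 − 35.316 = 28.564 kPa.
Stress increase at mid-clay by the 2:1 spreading method:
Δσ = qBL/((B+z)(L+z)) = 117×2.6×2.6/((2.6+3.6)(2.6+3.6)) = 20.575 kPa
Final effective stress: σ'_f = 28.564 + 20.575 = 49.139 kPa.
σ'_f = 49.139 ≤ σ'_p = 58.4 kPa, so the clay remains overconsolidated and only the recompression index applies:
S_c = C_r·H/(1+e₀)·log₁₀(σ'_f/σ'_0) = 0.028×4.4/1.92×log₁₀(49.139/28.564)
    = 0.064168 × 0.23561 = 0.01512 m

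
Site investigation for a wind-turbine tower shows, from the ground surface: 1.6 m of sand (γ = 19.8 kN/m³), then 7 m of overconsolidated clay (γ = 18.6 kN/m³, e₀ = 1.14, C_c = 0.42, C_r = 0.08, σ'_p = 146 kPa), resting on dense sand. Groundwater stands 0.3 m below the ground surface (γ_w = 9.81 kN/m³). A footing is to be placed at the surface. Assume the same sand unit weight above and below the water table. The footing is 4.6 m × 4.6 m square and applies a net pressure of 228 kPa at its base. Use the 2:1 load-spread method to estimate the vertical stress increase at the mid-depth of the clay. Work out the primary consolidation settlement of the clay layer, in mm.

Mid-depth of clay below the ground surface: z = 1.6 + 7/2 = 5.1 m.
Total vertical stress at mid-clay: σ_v = 19.8×1.6 + 18.6×3.5 = 96.78 kPa.
Pore pressure: u = 9.81×(5.1 − 0.3) = 47.088 kPa.
Initial effective stress: σ'_0 = σ_v − u = 96.78 − 47.088 = 49.692 kPa.
Stress increase at mid-clay by the 2:1 spreading method:
Δσ = qBL/((B+z)(L+z)) = 228×4.6×4.6/((4.6+5.1)(4.6+5.1)) = 51.275 kPa
Final effective stress: σ'_f = 49.692 + 51.275 = 100.97 kPa.
σ'_f = 100.97 ≤ σ'_p = 146 kPa, so the clay remains overconsolidated and only the recompression index applies:
S_c = C_r·H/(1+e₀)·log₁₀(σ'_f/σ'_0) = 0.08×7/2.14×log₁₀(100.97/49.692)
    = 0.26168 × 0.30791 = 0.08057 m

S_c ≈ 80.6 mm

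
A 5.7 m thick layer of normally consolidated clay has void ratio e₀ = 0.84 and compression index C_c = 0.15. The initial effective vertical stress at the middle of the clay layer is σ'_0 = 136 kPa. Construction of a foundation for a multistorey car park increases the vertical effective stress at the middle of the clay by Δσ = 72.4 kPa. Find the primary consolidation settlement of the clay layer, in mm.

S_c ≈ 86.1 mm

Final effective stress: σ'_f = σ'_0 + Δσ = 136 + 72.4 = 208.4 kPa.
Normally consolidated clay, so the full stress increment lies on the virgin compression line:
S_c = C_c·H/(1+e₀)·log₁₀(σ'_f/σ'_0) = 0.15×5.7/(1+0.84)×log₁₀(208.4/136)
    = 0.46467 × 0.18536 = 0.08613 m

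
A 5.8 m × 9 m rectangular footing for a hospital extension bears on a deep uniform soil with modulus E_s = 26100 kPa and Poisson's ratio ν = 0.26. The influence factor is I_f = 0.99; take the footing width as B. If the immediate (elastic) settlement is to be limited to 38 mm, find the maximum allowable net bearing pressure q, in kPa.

S_e = q·B·(1−ν²)/E_s · I_f  ⇒  q = S_e·E_s / (B·(1−ν²)·I_f).
q = 0.038 × 26100 / (5.8 × 0.9324 × 0.99) = 185.3 kPa

q ≈ 185 kPa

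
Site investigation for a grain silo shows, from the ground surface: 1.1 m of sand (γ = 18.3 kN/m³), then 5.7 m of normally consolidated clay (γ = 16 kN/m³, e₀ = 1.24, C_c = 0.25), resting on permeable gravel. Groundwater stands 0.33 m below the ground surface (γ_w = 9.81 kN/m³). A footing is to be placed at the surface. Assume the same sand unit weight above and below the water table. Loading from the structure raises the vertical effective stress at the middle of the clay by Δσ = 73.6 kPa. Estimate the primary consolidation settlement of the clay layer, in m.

S_c ≈ 0.341 m

Mid-depth of clay below the ground surface: z = 1.1 + 5.7/2 = 3.95 m.
Total vertical stress at mid-clay: σ_v = 18.3×1.1 + 16×2.85 = 65.73 kPa.
Pore pressure: u = 9.81×(3.95 − 0.33) = 35.512 kPa.
Initial effective stress: σ'_0 = σ_v − u = 65.73 − 35.512 = 30.218 kPa.
Final effective stress: σ'_f = σ'_0 + Δσ = 30.218 + 73.6 = 103.82 kPa.
Normally consolidated clay, so the full stress increment lies on the virgin compression line:
S_c = C_c·H/(1+e₀)·log₁₀(σ'_f/σ'_0) = 0.25×5.7/(1+1.24)×log₁₀(103.82/30.218)
    = 0.63616 × 0.53602 = 0.341 m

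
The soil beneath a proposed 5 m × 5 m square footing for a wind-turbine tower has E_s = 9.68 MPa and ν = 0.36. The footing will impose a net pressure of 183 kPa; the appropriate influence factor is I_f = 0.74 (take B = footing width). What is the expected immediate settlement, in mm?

Immediate (elastic) settlement: S_e = q·B·(1−ν²)/E_s · I_f.
E_s = 9.68 MPa = 9680 kPa.
S_e = 183 × 5 × (1 − 0.36²) / 9680 × 0.74
    = 183 × 5 × 0.8704 / 9680 × 0.74
    = 0.06088 m = 60.88 mm

S_e ≈ 60.9 mm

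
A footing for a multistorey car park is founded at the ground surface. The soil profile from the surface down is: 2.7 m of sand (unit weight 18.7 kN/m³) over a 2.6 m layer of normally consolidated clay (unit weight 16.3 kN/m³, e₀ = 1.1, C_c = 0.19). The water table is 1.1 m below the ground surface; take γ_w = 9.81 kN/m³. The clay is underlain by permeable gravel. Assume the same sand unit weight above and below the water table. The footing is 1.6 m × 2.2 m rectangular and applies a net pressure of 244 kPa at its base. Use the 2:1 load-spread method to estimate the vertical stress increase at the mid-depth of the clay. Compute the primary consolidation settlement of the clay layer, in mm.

S_c ≈ 46.2 mm

Mid-depth of clay below the ground surface: z = 2.7 + 2.6/2 = 4 m.
Total vertical stress at mid-clay: σ_v = 18.7×2.7 + 16.3×1.3 = 71.68 kPa.
Pore pressure: u = 9.81×(4 − 1.1) = 28.449 kPa.
Initial effective stress: σ'_0 = σ_v − u = 71.68 − 28.449 = 43.231 kPa.
Stress increase at mid-clay by the 2:1 spreading method:
Δσ = qBL/((B+z)(L+z)) = 244×1.6×2.2/((1.6+4)(2.2+4)) = 24.737 kPa
Final effective stress: σ'_f = σ'_0 + Δσ = 43.231 + 24.737 = 67.968 kPa.
Normally consolidated clay, so the full stress increment lies on the virgin compression line:
S_c = C_c·H/(1+e₀)·log₁₀(σ'_f/σ'_0) = 0.19×2.6/(1+1.1)×log₁₀(67.968/43.231)
    = 0.23524 × 0.19651 = 0.04623 m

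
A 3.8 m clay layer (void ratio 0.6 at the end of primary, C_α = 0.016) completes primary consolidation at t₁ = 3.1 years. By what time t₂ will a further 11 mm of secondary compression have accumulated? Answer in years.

S_s = C_α·H/(1+e_p)·log₁₀(t₂/t₁) ⇒ log₁₀(t₂/t₁) = S_s·(1+e_p)/(C_α·H).
log₁₀(t₂/t₁) = 0.011 × (1+0.6) / (0.016×3.8) = 0.2895
t₂ = t₁ × 10^0.2895 = 3.1 × 1.947 = 6.037 years

t₂ ≈ 6.04 years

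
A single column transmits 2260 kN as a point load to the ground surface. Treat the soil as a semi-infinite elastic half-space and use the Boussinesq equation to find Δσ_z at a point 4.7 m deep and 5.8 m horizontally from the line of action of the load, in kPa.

Δσ_z ≈ 4.83 kPa

Boussinesq vertical stress below a point load on an elastic half-space:
Δσ_z = 3P/(2πz²) · [1 + (r/z)²]^(−5/2)
r/z = 5.8/4.7 = 1.234; [1+(r/z)²]^(−5/2) = 0.098916.
Δσ_z = 3×2260/(2π×4.7²) × 0.098916 = 48.849 × 0.098916 = 4.832 kPa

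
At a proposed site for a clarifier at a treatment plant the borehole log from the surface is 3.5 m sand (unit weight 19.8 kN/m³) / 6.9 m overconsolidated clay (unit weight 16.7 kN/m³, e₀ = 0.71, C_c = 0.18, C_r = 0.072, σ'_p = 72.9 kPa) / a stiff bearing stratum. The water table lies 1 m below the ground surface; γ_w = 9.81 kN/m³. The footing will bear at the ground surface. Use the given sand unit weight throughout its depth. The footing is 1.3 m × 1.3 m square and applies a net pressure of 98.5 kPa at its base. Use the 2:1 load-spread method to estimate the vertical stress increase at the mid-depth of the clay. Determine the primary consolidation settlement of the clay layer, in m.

Mid-depth of clay below the ground surface: z = 3.5 + 6.9/2 = 6.95 m.
Total vertical stress at mid-clay: σ_v = 19.8×3.5 + 16.7×3.45 = 126.91 kPa.
Pore pressure: u = 9.81×(6.95 − 1) = 58.37 kPa.
Initial effective stress: σ'_0 = σ_v − u = 126.91 − 58.37 = 68.54 kPa.
Stress increase at mid-clay by the 2:1 spreading method:
Δσ = qBL/((B+z)(L+z)) = 98.5×1.3×1.3/((1.3+6.95)(1.3+6.95)) = 2.4458 kPa
Final effective stress: σ'_f = 68.54 + 2.4458 = 70.986 kPa.
σ'_f = 70.986 ≤ σ'_p = 72.9 kPa, so the clay remains overconsolidated and only the recompression index applies:
S_c = C_r·H/(1+e₀)·log₁₀(σ'_f/σ'_0) = 0.072×6.9/1.71×log₁₀(70.986/68.54)
    = 0.29053 × 0.015229 = 0.004424 m

S_c ≈ 0.00442 m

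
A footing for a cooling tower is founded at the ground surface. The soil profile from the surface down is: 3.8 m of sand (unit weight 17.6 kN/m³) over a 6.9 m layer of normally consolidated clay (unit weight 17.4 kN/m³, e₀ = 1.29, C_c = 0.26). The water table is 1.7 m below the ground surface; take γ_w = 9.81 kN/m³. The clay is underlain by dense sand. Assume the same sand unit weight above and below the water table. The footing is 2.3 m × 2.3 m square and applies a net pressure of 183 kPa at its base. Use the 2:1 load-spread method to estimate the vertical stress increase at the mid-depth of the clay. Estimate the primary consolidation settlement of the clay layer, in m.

Mid-depth of clay below the ground surface: z = 3.8 + 6.9/2 = 7.25 m.
Total vertical stress at mid-clay: σ_v = 17.6×3.8 + 17.4×3.45 = 126.91 kPa.
Pore pressure: u = 9.81×(7.25 − 1.7) = 54.446 kPa.
Initial effective stress: σ'_0 = σ_v − u = 126.91 − 54.446 = 72.464 kPa.
Stress increase at mid-clay by the 2:1 spreading method:
Δσ = qBL/((B+z)(L+z)) = 183×2.3×2.3/((2.3+7.25)(2.3+7.25)) = 10.615 kPa
Final effective stress: σ'_f = σ'_0 + Δσ = 72.464 + 10.615 = 83.079 kPa.
Normally consolidated clay, so the full stress increment lies on the virgin compression line:
S_c = C_c·H/(1+e₀)·log₁₀(σ'_f/σ'_0) = 0.26×6.9/(1+1.29)×log₁₀(83.079/72.464)
    = 0.78341 × 0.059369 = 0.04651 m

S_c ≈ 0.0465 m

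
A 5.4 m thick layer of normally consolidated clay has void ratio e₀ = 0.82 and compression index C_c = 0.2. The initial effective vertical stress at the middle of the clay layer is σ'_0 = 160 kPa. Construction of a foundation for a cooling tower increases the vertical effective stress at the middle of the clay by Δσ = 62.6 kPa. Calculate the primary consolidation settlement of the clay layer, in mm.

S_c ≈ 85.1 mm

Final effective stress: σ'_f = σ'_0 + Δσ = 160 + 62.6 = 222.6 kPa.
Normally consolidated clay, so the full stress increment lies on the virgin compression line:
S_c = C_c·H/(1+e₀)·log₁₀(σ'_f/σ'_0) = 0.2×5.4/(1+0.82)×log₁₀(222.6/160)
    = 0.59341 × 0.14341 = 0.0851 m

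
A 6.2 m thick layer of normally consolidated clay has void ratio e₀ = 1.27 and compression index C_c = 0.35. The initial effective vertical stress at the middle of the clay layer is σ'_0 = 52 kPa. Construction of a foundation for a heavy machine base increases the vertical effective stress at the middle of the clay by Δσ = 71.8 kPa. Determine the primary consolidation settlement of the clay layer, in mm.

Final effective stress: σ'_f = σ'_0 + Δσ = 52 + 71.8 = 123.8 kPa.
Normally consolidated clay, so the full stress increment lies on the virgin compression line:
S_c = C_c·H/(1+e₀)·log₁₀(σ'_f/σ'_0) = 0.35×6.2/(1+1.27)×log₁₀(123.8/52)
    = 0.95595 × 0.37672 = 0.3601 m

S_c ≈ 360 mm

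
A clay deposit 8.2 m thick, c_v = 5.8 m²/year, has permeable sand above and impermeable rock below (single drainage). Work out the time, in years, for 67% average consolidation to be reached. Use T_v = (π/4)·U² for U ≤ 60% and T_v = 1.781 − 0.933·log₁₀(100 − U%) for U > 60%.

Drainage path length: H_d = H = 8.2 m (single drainage).
U > 60%: T_v = 1.781 − 0.933·log₁₀(100 − 67) = 0.36423.
t = T_v·H_d²/c_v = 0.36423×8.2²/5.8 = 4.223 years.

t ≈ 4.22 years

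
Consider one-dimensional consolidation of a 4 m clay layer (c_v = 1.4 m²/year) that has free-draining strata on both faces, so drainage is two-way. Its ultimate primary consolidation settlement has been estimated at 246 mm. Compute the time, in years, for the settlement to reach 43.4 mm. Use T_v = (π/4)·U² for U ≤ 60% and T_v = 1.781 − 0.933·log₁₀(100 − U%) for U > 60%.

t ≈ 0.0698 years

Drainage path length: H_d = H/2 = 2 m (double drainage).
U = S(t)/S_ult = 43.4/246 = 0.1764.
U ≤ 60%: T_v = (π/4)·U² = (π/4)×0.17642² = 0.024446.
t = T_v·H_d²/c_v = 0.024446×2²/1.4 = 0.06985 years.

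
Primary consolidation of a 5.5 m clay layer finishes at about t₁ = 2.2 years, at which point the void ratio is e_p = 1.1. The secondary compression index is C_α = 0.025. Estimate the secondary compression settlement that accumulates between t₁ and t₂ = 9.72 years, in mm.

Secondary compression: S_s = C_α·H/(1+e_p)·log₁₀(t₂/t₁)
S_s = 0.025×5.5/(1+1.1)×log₁₀(9.72/2.2)
    = 0.06548 × 0.6452 = 0.04225 m

S_s ≈ 42.2 mm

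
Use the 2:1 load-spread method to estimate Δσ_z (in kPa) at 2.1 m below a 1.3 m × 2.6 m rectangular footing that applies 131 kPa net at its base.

Δσ_z ≈ 27.7 kPa

By the 2:1 method the load spreads at 1 horizontal : 2 vertical, so at depth z the loaded area has grown by z in each plan dimension:
Δσ = qBL/((B+z)(L+z)) = 131×1.3×2.6/((1.3+2.1)(2.6+2.1)) = 27.708 kPa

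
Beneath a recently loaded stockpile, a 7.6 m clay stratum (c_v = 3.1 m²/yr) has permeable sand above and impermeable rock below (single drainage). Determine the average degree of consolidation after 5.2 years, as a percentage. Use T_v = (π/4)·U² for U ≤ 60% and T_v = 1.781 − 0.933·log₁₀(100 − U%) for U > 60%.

Drainage path length: H_d = H = 7.6 m (single drainage).
T_v = c_v·t/H_d² = 3.1×5.2/7.6² = 0.27909.
T_v = 0.27909 corresponds to the U ≤ 60% branch:
U = √(4T_v/π) = 0.5961

U ≈ 59.6 %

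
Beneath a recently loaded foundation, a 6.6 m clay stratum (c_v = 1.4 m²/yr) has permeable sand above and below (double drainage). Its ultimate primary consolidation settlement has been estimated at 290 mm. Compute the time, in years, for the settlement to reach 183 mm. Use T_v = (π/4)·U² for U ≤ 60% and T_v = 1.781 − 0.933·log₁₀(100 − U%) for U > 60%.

t ≈ 2.48 years

Drainage path length: H_d = H/2 = 3.3 m (double drainage).
U = S(t)/S_ult = 183/290 = 0.631.
U > 60%: T_v = 1.781 − 0.933·log₁₀(100 − 63.103) = 0.319.
t = T_v·H_d²/c_v = 0.319×3.3²/1.4 = 2.481 years.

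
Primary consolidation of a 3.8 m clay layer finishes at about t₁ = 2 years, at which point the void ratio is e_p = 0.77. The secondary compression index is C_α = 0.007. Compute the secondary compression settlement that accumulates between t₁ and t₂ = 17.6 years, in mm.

Secondary compression: S_s = C_α·H/(1+e_p)·log₁₀(t₂/t₁)
S_s = 0.007×3.8/(1+0.77)×log₁₀(17.6/2)
    = 0.01503 × 0.9445 = 0.01419 m

S_s ≈ 14.2 mm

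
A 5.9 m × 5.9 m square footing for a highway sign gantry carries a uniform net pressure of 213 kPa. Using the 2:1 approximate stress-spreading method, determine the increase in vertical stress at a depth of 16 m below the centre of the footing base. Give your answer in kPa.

By the 2:1 method the load spreads at 1 horizontal : 2 vertical, so at depth z the loaded area has grown by z in each plan dimension:
Δσ = qBL/((B+z)(L+z)) = 213×5.9×5.9/((5.9+16)(5.9+16)) = 15.459 kPa

Δσ_z ≈ 15.5 kPa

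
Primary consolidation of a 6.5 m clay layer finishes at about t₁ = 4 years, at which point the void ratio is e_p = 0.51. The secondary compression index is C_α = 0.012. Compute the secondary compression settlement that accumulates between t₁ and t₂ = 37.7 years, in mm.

Secondary compression: S_s = C_α·H/(1+e_p)·log₁₀(t₂/t₁)
S_s = 0.012×6.5/(1+0.51)×log₁₀(37.7/4)
    = 0.05166 × 0.9743 = 0.05033 m

S_s ≈ 50.3 mm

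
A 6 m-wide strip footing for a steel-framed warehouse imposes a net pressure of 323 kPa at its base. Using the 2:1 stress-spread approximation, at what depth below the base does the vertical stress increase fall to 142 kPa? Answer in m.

z ≈ 7.65 m

2:1 spreading — at depth z the loaded area has grown by z in each plan dimension:
qB/(B+z) = Δσ_z ⇒ z = qB/Δσ_z − B = 323×6/142 − 6 = 7.648 m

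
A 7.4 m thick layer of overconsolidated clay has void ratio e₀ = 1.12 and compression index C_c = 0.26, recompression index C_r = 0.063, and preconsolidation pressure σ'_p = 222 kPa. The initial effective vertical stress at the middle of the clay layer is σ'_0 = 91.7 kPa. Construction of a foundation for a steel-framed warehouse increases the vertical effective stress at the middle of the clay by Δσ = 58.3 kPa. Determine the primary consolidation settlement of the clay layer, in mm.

S_c ≈ 47 mm

Final effective stress: σ'_f = 91.7 + 58.3 = 150 kPa.
σ'_f = 150 ≤ σ'_p = 222 kPa, so the clay remains overconsolidated and only the recompression index applies:
S_c = C_r·H/(1+e₀)·log₁₀(σ'_f/σ'_0) = 0.063×7.4/2.12×log₁₀(150/91.7)
    = 0.21991 × 0.21372 = 0.047 m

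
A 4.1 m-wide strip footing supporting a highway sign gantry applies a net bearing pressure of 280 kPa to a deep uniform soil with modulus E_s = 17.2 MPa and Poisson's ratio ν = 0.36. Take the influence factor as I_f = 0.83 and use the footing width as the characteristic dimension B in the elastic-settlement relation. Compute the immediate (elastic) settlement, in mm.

Immediate (elastic) settlement: S_e = q·B·(1−ν²)/E_s · I_f.
E_s = 17.2 MPa = 17200 kPa.
S_e = 280 × 4.1 × (1 − 0.36²) / 17200 × 0.83
    = 280 × 4.1 × 0.8704 / 17200 × 0.83
    = 0.04822 m = 48.22 mm

S_e ≈ 48.2 mm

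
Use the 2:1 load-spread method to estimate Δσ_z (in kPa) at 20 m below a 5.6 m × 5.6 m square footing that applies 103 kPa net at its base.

By the 2:1 method the load spreads at 1 horizontal : 2 vertical, so at depth z the loaded area has grown by z in each plan dimension:
Δσ = qBL/((B+z)(L+z)) = 103×5.6×5.6/((5.6+20)(5.6+20)) = 4.9287 kPa

Δσ_z ≈ 4.93 kPa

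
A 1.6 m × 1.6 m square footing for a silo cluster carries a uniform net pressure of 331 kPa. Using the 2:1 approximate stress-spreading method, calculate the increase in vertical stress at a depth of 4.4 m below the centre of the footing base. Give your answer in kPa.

Δσ_z ≈ 23.5 kPa

By the 2:1 method the load spreads at 1 horizontal : 2 vertical, so at depth z the loaded area has grown by z in each plan dimension:
Δσ = qBL/((B+z)(L+z)) = 331×1.6×1.6/((1.6+4.4)(1.6+4.4)) = 23.538 kPa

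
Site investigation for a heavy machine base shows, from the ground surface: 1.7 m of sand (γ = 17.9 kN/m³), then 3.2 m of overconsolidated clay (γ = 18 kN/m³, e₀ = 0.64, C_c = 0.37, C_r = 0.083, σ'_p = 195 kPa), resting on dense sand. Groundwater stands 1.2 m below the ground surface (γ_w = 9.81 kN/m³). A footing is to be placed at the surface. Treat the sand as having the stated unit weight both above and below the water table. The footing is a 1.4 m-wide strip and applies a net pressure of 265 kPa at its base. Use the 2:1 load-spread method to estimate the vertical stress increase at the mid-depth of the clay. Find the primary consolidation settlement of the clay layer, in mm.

S_c ≈ 78.3 mm

Mid-depth of clay below the ground surface: z = 1.7 + 3.2/2 = 3.3 m.
Total vertical stress at mid-clay: σ_v = 17.9×1.7 + 18×1.6 = 59.23 kPa.
Pore pressure: u = 9.81×(3.3 − 1.2) = 20.601 kPa.
Initial effective stress: σ'_0 = σ_v − u = 59.23 − 20.601 = 38.629 kPa.
Stress increase at mid-clay by the 2:1 spreading method:
Δσ = qB/(B+z) = 265×1.4/(1.4+3.3) = 78.936 kPa
Final effective stress: σ'_f = 38.629 + 78.936 = 117.56 kPa.
σ'_f = 117.56 ≤ σ'_p = 195 kPa, so the clay remains overconsolidated and only the recompression index applies:
S_c = C_r·H/(1+e₀)·log₁₀(σ'_f/σ'_0) = 0.083×3.2/1.64×log₁₀(117.56/38.629)
    = 0.16195 × 0.48335 = 0.07828 m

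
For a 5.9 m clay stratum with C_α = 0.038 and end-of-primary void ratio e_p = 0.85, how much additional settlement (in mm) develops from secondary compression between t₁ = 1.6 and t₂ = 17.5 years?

Secondary compression: S_s = C_α·H/(1+e_p)·log₁₀(t₂/t₁)
S_s = 0.038×5.9/(1+0.85)×log₁₀(17.5/1.6)
    = 0.1212 × 1.039 = 0.1259 m

S_s ≈ 126 mm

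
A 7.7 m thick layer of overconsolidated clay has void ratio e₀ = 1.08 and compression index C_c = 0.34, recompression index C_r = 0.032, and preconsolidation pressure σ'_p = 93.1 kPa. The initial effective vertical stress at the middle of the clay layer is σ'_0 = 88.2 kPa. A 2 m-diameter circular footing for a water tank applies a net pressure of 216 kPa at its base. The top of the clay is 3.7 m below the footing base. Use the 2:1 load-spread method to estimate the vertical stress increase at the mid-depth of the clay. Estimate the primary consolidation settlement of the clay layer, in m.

S_c ≈ 0.029 m

Mid-depth of clay below the footing base: z = 3.7 + 7.7/2 = 7.55 m.
Stress increase at mid-clay by the 2:1 spreading method:
Δσ ≈ qD²/(D+z)² = 216×2²/(2+7.55)² = 9.4734 kPa
Final effective stress: σ'_f = 88.2 + 9.4734 = 97.673 kPa.
σ'_f = 97.673 > σ'_p = 93.1 kPa, so the stress path crosses the preconsolidation pressure — recompression up to σ'_p, then virgin compression beyond:
S_c = H/(1+e₀)·[C_r·log₁₀(σ'_p/σ'_0) + C_c·log₁₀(σ'_f/σ'_p)]
    = 7.7/2.08 × [0.032×log₁₀(93.1/88.2) + 0.34×log₁₀(97.673/93.1)]
    = 3.7019 × [0.0007514 + 0.0070804] = 0.02899 m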